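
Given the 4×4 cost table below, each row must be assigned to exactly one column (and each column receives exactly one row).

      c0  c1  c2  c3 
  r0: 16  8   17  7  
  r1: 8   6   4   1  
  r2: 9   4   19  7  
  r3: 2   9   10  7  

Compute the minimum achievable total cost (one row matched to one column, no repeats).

optimal assignment: row0→col3 (cost 7), row1→col2 (cost 4), row2→col1 (cost 4), row3→col0 (cost 2)
total = 7 + 4 + 4 + 2 = 17

Minimum assignment cost: 17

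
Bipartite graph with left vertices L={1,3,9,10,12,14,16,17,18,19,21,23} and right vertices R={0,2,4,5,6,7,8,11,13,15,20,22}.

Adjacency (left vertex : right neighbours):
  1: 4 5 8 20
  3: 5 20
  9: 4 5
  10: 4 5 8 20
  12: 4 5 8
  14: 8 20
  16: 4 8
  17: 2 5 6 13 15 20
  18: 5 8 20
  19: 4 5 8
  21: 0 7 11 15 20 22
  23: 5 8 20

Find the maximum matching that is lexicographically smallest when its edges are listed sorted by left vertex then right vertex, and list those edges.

|M| = 6 (so the lex-smallest maximum matching has 6 edges)
process left vertices in ascending order; for each, take the smallest-labelled available neighbour that still permits 6 edges overall, or leave it unmatched if none does
lex-smallest matching: {1-4, 3-5, 10-8, 14-20, 17-2, 21-0}

Lex-smallest maximum matching: {(1,4), (3,5), (10,8), (14,20), (17,2), (21,0)}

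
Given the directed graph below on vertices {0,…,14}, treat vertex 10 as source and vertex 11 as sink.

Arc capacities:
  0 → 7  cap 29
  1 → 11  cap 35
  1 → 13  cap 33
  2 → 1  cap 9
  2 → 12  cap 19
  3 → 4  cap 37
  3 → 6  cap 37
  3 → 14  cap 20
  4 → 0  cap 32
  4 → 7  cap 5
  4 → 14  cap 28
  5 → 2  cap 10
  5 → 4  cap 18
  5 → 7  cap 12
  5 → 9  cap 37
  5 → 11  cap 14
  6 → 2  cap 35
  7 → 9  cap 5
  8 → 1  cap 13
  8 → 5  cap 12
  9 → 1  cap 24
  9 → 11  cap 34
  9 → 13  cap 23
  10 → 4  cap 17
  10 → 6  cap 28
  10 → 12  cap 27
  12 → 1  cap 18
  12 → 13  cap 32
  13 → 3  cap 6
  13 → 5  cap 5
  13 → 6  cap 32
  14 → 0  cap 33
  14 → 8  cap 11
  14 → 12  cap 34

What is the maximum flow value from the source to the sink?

Maximum flow value: 48

augment #1: 10→12→1→11 bottleneck 18, total now 18
augment #2: 10→4→7→9→11 bottleneck 5, total now 23
augment #3: 10→6→2→1→11 bottleneck 9, total now 32
augment #4: 10→12→13→5→11 bottleneck 5, total now 37
augment #5: 10→4→14→8→1→11 bottleneck 8, total now 45
augment #6: 10→4→14→8→5→11 bottleneck 3, total now 48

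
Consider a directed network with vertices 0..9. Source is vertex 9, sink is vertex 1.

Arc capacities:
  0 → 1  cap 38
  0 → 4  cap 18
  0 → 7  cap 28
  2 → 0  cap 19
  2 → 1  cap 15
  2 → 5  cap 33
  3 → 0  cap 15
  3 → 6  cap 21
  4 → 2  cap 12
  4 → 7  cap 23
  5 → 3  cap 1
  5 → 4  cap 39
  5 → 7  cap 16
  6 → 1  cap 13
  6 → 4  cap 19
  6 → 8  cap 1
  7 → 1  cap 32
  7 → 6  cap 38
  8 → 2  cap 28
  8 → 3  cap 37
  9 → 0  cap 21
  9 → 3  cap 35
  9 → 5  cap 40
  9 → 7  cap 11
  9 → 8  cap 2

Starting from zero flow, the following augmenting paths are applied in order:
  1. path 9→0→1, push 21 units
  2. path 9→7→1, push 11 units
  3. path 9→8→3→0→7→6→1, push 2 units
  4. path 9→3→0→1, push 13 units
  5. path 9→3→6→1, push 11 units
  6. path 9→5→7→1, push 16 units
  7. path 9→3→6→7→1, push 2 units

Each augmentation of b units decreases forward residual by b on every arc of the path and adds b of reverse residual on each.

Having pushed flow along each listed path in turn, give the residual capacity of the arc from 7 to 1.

after path 1 (9→0→1, push 21): res(7,1)=32
after path 2 (9→7→1, push 11): res(7,1)=21
after path 3 (9→8→3→0→7→6→1, push 2): res(7,1)=21
after path 4 (9→3→0→1, push 13): res(7,1)=21
after path 5 (9→3→6→1, push 11): res(7,1)=21
after path 6 (9→5→7→1, push 16): res(7,1)=5
after path 7 (9→3→6→7→1, push 2): res(7,1)=3

Residual capacity of (7,1): 3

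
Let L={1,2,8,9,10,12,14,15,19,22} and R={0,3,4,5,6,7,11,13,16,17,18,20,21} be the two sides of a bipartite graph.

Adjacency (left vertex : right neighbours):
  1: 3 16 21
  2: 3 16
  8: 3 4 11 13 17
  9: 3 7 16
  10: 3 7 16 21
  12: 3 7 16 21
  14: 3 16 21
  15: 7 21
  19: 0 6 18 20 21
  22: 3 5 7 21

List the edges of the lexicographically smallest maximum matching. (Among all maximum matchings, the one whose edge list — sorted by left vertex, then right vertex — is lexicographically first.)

Lex-smallest maximum matching: {(1,3), (2,16), (8,4), (9,7), (10,21), (19,0), (22,5)}

|M| = 7 (so the lex-smallest maximum matching has 7 edges)
process left vertices in ascending order; for each, take the smallest-labelled available neighbour that still permits 7 edges overall, or leave it unmatched if none does
lex-smallest matching: {1-3, 2-16, 8-4, 9-7, 10-21, 19-0, 22-5}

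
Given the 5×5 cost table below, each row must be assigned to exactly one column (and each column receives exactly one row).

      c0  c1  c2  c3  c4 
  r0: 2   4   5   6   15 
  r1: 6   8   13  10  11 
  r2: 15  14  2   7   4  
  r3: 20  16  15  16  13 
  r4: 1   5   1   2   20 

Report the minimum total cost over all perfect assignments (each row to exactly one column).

one of 2 optimal assignments: row0→col0 (cost 2), row1→col1 (cost 8), row2→col2 (cost 2), row3→col4 (cost 13), row4→col3 (cost 2)
total = 2 + 8 + 2 + 13 + 2 = 27

Minimum assignment cost: 27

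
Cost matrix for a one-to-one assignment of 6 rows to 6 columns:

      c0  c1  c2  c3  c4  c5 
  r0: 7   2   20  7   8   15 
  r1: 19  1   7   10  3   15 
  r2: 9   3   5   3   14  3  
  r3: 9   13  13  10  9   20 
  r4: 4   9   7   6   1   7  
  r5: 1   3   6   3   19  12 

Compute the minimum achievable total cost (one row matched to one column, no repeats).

Minimum assignment cost: 24

optimal assignment: row0→col1 (cost 2), row1→col2 (cost 7), row2→col5 (cost 3), row3→col3 (cost 10), row4→col4 (cost 1), row5→col0 (cost 1)
total = 2 + 7 + 3 + 10 + 1 + 1 = 24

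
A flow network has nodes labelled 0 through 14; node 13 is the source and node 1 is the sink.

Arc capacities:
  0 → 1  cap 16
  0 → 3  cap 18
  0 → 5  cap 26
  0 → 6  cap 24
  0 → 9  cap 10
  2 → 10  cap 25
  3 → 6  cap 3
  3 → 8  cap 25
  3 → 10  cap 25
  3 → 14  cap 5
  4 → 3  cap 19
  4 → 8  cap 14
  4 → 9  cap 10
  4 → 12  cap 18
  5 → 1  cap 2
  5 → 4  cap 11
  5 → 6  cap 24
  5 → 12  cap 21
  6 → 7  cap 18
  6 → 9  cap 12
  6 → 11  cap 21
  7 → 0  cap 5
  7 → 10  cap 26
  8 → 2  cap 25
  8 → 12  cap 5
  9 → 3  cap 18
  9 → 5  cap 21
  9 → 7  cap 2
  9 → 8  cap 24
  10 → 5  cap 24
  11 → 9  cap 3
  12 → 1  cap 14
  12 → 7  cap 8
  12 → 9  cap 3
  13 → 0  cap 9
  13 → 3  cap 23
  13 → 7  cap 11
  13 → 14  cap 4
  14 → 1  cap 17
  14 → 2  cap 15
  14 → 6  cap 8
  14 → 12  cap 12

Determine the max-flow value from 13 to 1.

Maximum flow value: 39

augment #1: 13→0→1 bottleneck 9, total now 9
augment #2: 13→14→1 bottleneck 4, total now 13
augment #3: 13→3→14→1 bottleneck 5, total now 18
augment #4: 13→7→0→1 bottleneck 5, total now 23
augment #5: 13→3→8→12→1 bottleneck 5, total now 28
augment #6: 13→3→10→5→1 bottleneck 2, total now 30
augment #7: 13→3→10→5→12→1 bottleneck 9, total now 39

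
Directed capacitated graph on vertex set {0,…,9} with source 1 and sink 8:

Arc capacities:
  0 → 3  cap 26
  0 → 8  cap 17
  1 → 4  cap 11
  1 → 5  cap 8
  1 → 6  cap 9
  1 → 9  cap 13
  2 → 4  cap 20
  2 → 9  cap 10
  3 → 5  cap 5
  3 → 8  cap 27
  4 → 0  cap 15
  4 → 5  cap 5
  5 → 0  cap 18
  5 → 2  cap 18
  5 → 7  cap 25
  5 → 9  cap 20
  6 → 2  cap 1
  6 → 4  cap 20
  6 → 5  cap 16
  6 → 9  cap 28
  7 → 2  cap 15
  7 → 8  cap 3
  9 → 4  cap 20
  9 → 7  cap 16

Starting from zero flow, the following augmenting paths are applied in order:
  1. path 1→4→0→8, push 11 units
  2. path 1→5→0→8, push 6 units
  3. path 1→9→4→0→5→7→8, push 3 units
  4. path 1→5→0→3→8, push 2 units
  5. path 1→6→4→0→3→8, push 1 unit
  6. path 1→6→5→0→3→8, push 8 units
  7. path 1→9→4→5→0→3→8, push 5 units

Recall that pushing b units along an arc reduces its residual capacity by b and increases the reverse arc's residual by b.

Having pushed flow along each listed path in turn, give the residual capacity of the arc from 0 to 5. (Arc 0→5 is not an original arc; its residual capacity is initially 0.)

Residual capacity of (0,5): 18

after path 1 (1→4→0→8, push 11): res(0,5)=0
after path 2 (1→5→0→8, push 6): res(0,5)=6
after path 3 (1→9→4→0→5→7→8, push 3): res(0,5)=3
after path 4 (1→5→0→3→8, push 2): res(0,5)=5
after path 5 (1→6→4→0→3→8, push 1): res(0,5)=5
after path 6 (1→6→5→0→3→8, push 8): res(0,5)=13
after path 7 (1→9→4→5→0→3→8, push 5): res(0,5)=18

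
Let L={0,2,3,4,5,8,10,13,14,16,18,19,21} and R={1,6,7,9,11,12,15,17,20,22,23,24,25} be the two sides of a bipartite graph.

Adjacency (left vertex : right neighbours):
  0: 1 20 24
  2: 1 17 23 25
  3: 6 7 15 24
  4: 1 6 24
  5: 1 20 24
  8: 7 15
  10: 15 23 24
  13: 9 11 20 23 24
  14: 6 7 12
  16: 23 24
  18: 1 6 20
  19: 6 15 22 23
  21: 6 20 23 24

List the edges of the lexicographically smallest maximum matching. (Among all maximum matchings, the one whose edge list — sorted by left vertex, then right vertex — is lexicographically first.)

|M| = 11 (so the lex-smallest maximum matching has 11 edges)
process left vertices in ascending order; for each, take the smallest-labelled available neighbour that still permits 11 edges overall, or leave it unmatched if none does
lex-smallest matching: {0-1, 2-17, 3-6, 4-24, 5-20, 8-7, 10-15, 13-9, 14-12, 16-23, 19-22}

Lex-smallest maximum matching: {(0,1), (2,17), (3,6), (4,24), (5,20), (8,7), (10,15), (13,9), (14,12), (16,23), (19,22)}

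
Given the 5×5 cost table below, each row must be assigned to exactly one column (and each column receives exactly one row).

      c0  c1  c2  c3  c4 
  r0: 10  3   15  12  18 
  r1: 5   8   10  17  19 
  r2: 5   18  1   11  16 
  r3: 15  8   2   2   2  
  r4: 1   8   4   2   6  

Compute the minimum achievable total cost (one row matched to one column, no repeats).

Minimum assignment cost: 13

optimal assignment: row0→col1 (cost 3), row1→col0 (cost 5), row2→col2 (cost 1), row3→col4 (cost 2), row4→col3 (cost 2)
total = 3 + 5 + 1 + 2 + 2 = 13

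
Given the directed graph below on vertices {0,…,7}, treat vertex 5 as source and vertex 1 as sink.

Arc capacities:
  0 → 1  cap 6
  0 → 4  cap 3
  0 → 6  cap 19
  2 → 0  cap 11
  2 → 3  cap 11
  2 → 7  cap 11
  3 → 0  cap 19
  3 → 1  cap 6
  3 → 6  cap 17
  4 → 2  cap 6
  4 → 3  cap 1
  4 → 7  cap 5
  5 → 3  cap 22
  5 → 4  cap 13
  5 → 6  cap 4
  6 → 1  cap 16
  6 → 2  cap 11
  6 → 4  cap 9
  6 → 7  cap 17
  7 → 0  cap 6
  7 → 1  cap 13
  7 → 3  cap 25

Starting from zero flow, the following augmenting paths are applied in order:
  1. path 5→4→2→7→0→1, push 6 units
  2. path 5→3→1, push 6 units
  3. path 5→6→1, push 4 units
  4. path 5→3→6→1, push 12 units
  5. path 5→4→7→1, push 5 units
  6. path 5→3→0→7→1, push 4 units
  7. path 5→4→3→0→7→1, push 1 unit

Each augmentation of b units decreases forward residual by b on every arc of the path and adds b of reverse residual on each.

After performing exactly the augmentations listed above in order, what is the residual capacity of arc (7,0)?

after path 1 (5→4→2→7→0→1, push 6): res(7,0)=0
after path 2 (5→3→1, push 6): res(7,0)=0
after path 3 (5→6→1, push 4): res(7,0)=0
after path 4 (5→3→6→1, push 12): res(7,0)=0
after path 5 (5→4→7→1, push 5): res(7,0)=0
after path 6 (5→3→0→7→1, push 4): res(7,0)=4
after path 7 (5→4→3→0→7→1, push 1): res(7,0)=5

Residual capacity of (7,0): 5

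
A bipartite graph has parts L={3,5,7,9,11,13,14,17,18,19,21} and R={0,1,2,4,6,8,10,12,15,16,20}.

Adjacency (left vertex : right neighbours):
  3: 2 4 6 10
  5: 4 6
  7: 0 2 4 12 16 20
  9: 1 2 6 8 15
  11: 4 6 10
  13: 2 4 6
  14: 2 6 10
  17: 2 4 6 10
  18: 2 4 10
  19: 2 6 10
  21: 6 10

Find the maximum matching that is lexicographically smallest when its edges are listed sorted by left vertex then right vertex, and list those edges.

|M| = 6 (so the lex-smallest maximum matching has 6 edges)
process left vertices in ascending order; for each, take the smallest-labelled available neighbour that still permits 6 edges overall, or leave it unmatched if none does
lex-smallest matching: {3-2, 5-4, 7-0, 9-1, 11-6, 14-10}

Lex-smallest maximum matching: {(3,2), (5,4), (7,0), (9,1), (11,6), (14,10)}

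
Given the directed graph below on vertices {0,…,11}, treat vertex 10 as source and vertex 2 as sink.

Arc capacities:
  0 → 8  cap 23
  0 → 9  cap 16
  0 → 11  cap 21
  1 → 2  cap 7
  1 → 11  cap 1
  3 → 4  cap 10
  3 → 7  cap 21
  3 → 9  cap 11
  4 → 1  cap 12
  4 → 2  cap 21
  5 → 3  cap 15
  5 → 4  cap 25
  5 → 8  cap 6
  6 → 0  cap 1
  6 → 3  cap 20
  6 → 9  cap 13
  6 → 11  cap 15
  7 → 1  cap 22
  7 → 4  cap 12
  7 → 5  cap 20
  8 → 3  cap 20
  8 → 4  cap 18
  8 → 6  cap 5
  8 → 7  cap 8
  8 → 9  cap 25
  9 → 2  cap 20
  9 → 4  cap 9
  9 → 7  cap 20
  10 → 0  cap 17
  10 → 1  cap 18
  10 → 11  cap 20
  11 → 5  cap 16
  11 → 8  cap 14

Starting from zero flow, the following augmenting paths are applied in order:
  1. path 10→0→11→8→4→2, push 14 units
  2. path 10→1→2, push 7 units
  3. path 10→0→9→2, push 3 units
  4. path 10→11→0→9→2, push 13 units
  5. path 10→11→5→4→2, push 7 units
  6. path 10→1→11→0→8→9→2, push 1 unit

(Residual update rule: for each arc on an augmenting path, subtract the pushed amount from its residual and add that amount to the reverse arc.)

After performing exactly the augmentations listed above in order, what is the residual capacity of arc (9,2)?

Residual capacity of (9,2): 3

after path 1 (10→0→11→8→4→2, push 14): res(9,2)=20
after path 2 (10→1→2, push 7): res(9,2)=20
after path 3 (10→0→9→2, push 3): res(9,2)=17
after path 4 (10→11→0→9→2, push 13): res(9,2)=4
after path 5 (10→11→5→4→2, push 7): res(9,2)=4
after path 6 (10→1→11→0→8→9→2, push 1): res(9,2)=3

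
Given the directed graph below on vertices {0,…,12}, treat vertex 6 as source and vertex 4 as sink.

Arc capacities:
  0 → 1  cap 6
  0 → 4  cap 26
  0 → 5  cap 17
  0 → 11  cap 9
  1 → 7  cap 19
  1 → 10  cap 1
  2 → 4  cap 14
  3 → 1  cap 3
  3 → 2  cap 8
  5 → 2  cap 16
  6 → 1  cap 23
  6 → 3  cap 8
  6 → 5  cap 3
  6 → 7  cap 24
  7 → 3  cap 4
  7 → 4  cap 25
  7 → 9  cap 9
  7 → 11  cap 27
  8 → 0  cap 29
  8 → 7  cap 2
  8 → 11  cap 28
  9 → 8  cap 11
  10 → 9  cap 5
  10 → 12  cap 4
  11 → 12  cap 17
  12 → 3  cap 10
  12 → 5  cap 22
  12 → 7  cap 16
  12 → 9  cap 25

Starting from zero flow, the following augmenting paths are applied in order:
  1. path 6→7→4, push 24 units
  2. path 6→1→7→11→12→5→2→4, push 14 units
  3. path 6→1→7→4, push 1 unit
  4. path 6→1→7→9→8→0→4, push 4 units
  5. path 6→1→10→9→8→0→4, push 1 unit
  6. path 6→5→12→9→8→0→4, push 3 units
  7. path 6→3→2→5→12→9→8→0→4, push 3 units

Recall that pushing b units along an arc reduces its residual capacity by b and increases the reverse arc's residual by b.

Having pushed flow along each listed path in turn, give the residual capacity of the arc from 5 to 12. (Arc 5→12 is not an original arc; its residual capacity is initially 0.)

after path 1 (6→7→4, push 24): res(5,12)=0
after path 2 (6→1→7→11→12→5→2→4, push 14): res(5,12)=14
after path 3 (6→1→7→4, push 1): res(5,12)=14
after path 4 (6→1→7→9→8→0→4, push 4): res(5,12)=14
after path 5 (6→1→10→9→8→0→4, push 1): res(5,12)=14
after path 6 (6→5→12→9→8→0→4, push 3): res(5,12)=11
after path 7 (6→3→2→5→12→9→8→0→4, push 3): res(5,12)=8

Residual capacity of (5,12): 8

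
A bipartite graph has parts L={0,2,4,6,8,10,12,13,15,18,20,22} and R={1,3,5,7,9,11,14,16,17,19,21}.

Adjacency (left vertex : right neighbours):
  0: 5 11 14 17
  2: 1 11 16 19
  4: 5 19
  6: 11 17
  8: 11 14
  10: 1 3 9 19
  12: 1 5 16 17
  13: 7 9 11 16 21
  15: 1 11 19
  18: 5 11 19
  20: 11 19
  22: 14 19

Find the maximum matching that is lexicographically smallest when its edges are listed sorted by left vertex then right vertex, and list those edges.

|M| = 9 (so the lex-smallest maximum matching has 9 edges)
process left vertices in ascending order; for each, take the smallest-labelled available neighbour that still permits 9 edges overall, or leave it unmatched if none does
lex-smallest matching: {0-5, 2-1, 4-19, 6-17, 8-11, 10-3, 12-16, 13-7, 22-14}

Lex-smallest maximum matching: {(0,5), (2,1), (4,19), (6,17), (8,11), (10,3), (12,16), (13,7), (22,14)}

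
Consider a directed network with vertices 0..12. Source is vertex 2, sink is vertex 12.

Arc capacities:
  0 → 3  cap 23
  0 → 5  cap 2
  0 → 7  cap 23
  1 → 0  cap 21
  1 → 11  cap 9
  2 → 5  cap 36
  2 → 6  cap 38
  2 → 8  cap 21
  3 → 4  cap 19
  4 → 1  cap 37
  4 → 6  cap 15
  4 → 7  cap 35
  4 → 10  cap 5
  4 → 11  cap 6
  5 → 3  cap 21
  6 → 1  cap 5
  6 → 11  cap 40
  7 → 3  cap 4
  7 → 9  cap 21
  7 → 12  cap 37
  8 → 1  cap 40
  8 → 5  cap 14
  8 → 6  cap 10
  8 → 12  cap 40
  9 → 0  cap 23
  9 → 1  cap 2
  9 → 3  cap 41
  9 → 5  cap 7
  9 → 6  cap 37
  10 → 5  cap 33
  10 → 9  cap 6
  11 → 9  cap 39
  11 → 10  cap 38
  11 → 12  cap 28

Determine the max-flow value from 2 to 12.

Maximum flow value: 78

augment #1: 2→8→12 bottleneck 21, total now 21
augment #2: 2→6→11→12 bottleneck 28, total now 49
augment #3: 2→5→3→4→7→12 bottleneck 19, total now 68
augment #4: 2→6→1→0→7→12 bottleneck 5, total now 73
augment #5: 2→6→11→9→0→7→12 bottleneck 5, total now 78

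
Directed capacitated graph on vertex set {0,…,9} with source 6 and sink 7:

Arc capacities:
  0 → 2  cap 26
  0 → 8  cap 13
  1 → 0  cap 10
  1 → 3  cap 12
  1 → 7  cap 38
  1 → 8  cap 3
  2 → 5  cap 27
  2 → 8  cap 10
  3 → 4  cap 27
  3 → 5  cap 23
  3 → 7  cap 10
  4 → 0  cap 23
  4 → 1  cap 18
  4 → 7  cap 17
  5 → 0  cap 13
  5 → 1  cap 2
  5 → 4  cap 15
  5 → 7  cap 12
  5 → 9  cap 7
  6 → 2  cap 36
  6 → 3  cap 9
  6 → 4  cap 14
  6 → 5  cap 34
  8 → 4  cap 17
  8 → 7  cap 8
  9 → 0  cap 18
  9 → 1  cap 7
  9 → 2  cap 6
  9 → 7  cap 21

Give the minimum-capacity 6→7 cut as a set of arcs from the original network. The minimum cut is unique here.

Min-cut arcs: {(4,1), (4,7), (5,1), (5,7), (5,9), (6,3), (8,7)} (total capacity 73)

augment #1: 6→3→7 push 9
augment #2: 6→4→7 push 14
augment #3: 6→5→7 push 12
augment #4: 6→2→8→7 push 8
augment #5: 6→5→1→7 push 2
augment #6: 6→5→4→7 push 3
augment #7: 6→5→9→7 push 7
augment #8: 6→5→4→1→7 push 10
augment #9: 6→2→5→4→1→7 push 2
augment #10: 6→2→8→4→1→7 push 2
augment #11: 6→2→5→0→8→4→1→7 push 4
max flow = 73; residual-reachable set from 6 gives S-side
cut edges (S→T): {(4,1), (4,7), (5,1), (5,7), (5,9), (6,3), (8,7)} total cap 73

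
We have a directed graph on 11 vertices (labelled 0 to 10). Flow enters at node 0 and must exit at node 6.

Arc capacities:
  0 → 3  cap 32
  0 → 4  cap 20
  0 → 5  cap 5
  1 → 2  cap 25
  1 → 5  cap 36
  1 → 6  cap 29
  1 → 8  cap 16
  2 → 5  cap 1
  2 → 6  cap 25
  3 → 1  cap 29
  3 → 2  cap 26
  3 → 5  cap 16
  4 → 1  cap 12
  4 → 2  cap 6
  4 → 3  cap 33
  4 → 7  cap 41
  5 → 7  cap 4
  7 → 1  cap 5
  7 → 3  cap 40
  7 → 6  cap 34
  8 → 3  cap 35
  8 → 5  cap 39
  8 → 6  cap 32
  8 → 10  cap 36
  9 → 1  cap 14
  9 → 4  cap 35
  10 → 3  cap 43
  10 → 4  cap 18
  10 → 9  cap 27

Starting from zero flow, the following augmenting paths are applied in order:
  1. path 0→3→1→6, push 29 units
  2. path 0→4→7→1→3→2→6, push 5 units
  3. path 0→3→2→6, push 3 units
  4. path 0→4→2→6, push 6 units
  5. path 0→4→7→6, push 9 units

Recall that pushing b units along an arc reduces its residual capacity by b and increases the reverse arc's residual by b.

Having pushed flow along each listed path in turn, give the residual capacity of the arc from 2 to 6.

Residual capacity of (2,6): 11

after path 1 (0→3→1→6, push 29): res(2,6)=25
after path 2 (0→4→7→1→3→2→6, push 5): res(2,6)=20
after path 3 (0→3→2→6, push 3): res(2,6)=17
after path 4 (0→4→2→6, push 6): res(2,6)=11
after path 5 (0→4→7→6, push 9): res(2,6)=11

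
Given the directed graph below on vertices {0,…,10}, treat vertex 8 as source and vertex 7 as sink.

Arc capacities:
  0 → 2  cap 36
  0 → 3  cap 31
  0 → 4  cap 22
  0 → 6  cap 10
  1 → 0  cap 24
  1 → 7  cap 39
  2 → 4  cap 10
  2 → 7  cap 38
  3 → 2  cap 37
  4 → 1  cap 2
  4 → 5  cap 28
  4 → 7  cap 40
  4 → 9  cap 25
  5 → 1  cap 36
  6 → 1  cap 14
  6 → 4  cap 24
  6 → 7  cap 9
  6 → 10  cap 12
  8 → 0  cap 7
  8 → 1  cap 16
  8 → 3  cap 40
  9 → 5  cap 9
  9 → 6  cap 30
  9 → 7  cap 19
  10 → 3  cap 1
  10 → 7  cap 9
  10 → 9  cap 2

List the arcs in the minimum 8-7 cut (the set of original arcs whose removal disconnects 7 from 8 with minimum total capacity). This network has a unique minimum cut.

Min-cut arcs: {(3,2), (8,0), (8,1)} (total capacity 60)

augment #1: 8→1→7 push 16
augment #2: 8→0→2→7 push 7
augment #3: 8→3→2→7 push 31
augment #4: 8→3→2→4→7 push 6
max flow = 60; residual-reachable set from 8 gives S-side
cut edges (S→T): {(3,2), (8,0), (8,1)} total cap 60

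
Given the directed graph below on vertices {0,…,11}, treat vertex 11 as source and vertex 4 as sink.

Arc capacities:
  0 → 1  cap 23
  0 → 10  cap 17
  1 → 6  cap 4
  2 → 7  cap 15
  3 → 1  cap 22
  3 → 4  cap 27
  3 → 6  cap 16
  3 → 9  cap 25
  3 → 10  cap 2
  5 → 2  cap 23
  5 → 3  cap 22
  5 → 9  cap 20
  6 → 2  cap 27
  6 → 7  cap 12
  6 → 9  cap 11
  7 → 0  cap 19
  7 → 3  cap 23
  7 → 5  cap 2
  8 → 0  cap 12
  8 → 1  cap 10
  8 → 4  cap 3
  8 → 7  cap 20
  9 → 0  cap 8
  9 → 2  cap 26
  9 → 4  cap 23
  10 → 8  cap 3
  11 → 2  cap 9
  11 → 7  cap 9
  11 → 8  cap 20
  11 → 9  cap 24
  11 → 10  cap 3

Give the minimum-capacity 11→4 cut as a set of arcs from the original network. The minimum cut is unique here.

augment #1: 11→8→4 push 3
augment #2: 11→9→4 push 23
augment #3: 11→7→3→4 push 9
augment #4: 11→2→7→3→4 push 9
augment #5: 11→8→7→3→4 push 5
augment #6: 11→8→7→5→3→4 push 2
max flow = 51; residual-reachable set from 11 gives S-side
cut edges (S→T): {(7,3), (7,5), (8,4), (9,4)} total cap 51

Min-cut arcs: {(7,3), (7,5), (8,4), (9,4)} (total capacity 51)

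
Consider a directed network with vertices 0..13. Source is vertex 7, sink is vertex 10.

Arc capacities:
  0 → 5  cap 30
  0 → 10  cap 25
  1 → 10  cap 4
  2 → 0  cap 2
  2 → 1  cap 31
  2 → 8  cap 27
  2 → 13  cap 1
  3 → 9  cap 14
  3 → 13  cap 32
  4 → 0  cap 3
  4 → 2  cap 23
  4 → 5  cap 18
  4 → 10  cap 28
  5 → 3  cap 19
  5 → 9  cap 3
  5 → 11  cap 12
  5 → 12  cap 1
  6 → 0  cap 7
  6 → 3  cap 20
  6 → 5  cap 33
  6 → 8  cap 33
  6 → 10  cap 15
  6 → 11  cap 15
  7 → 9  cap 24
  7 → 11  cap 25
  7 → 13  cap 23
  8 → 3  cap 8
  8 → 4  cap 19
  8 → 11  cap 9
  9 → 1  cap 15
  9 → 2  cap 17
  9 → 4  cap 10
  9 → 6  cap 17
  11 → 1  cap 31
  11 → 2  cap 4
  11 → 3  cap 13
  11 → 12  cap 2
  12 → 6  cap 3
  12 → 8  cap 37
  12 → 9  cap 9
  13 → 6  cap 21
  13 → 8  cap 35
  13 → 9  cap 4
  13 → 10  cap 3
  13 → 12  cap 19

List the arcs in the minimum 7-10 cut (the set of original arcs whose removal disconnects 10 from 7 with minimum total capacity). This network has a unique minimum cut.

Min-cut arcs: {(1,10), (2,0), (6,0), (6,10), (8,4), (9,4), (13,10)} (total capacity 60)

augment #1: 7→13→10 push 3
augment #2: 7→9→1→10 push 4
augment #3: 7→9→4→10 push 10
augment #4: 7→9→6→10 push 10
augment #5: 7→13→6→10 push 5
augment #6: 7→11→2→0→10 push 2
augment #7: 7→13→6→0→10 push 7
augment #8: 7→13→8→4→10 push 8
augment #9: 7→11→2→8→4→10 push 2
augment #10: 7→11→12→8→4→10 push 2
augment #11: 7→11→3→13→8→4→10 push 6
augment #12: 7→11→3→13→8→4→0→10 push 1
max flow = 60; residual-reachable set from 7 gives S-side
cut edges (S→T): {(1,10), (2,0), (6,0), (6,10), (8,4), (9,4), (13,10)} total cap 60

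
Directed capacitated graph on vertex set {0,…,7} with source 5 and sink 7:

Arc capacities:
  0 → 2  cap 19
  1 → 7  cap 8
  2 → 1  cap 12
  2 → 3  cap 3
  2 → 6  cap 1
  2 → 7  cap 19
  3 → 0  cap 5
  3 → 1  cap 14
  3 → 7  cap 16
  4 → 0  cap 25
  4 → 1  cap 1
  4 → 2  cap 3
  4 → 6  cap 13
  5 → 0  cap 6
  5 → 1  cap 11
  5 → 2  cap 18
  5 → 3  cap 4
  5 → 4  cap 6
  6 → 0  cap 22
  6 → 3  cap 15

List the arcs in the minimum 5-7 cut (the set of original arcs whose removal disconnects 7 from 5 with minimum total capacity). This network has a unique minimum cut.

augment #1: 5→1→7 push 8
augment #2: 5→2→7 push 18
augment #3: 5→3→7 push 4
augment #4: 5→0→2→7 push 1
augment #5: 5→0→2→3→7 push 3
augment #6: 5→4→6→3→7 push 6
augment #7: 5→0→2→6→3→7 push 1
max flow = 41; residual-reachable set from 5 gives S-side
cut edges (S→T): {(1,7), (2,3), (2,6), (2,7), (5,3), (5,4)} total cap 41

Min-cut arcs: {(1,7), (2,3), (2,6), (2,7), (5,3), (5,4)} (total capacity 41)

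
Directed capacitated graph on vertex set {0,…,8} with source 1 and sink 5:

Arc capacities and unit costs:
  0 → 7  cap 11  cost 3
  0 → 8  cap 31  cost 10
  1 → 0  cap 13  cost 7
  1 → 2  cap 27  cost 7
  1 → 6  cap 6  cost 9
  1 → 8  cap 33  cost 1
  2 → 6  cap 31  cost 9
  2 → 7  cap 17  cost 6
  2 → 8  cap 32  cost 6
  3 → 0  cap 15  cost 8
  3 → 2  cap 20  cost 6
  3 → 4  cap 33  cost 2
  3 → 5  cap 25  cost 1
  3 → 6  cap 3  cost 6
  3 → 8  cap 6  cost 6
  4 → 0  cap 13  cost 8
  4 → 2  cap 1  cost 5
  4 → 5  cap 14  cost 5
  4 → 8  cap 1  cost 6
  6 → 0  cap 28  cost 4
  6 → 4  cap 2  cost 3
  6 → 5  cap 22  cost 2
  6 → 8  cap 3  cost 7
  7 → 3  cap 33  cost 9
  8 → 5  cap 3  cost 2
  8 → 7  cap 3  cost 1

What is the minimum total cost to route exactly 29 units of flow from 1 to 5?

Minimum cost for 29 units: 419

shortest-cost path #1: 1→8→5 push 3 @ unit cost 3 (adds 9)
shortest-cost path #2: 1→6→5 push 6 @ unit cost 11 (adds 66)
shortest-cost path #3: 1→8→7→3→5 push 3 @ unit cost 12 (adds 36)
shortest-cost path #4: 1→2→6→5 push 16 @ unit cost 18 (adds 288)
shortest-cost path #5: 1→0→7→3→5 push 1 @ unit cost 20 (adds 20)
total cost = 419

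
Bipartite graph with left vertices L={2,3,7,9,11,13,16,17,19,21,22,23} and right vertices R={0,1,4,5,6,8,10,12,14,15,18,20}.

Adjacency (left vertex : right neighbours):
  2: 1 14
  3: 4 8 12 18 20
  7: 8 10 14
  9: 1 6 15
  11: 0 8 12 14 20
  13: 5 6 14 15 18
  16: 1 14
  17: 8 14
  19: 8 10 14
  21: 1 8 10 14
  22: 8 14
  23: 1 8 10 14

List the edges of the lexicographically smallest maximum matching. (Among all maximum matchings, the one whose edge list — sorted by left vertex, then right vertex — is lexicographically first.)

|M| = 8 (so the lex-smallest maximum matching has 8 edges)
process left vertices in ascending order; for each, take the smallest-labelled available neighbour that still permits 8 edges overall, or leave it unmatched if none does
lex-smallest matching: {2-1, 3-4, 7-8, 9-6, 11-0, 13-5, 16-14, 19-10}

Lex-smallest maximum matching: {(2,1), (3,4), (7,8), (9,6), (11,0), (13,5), (16,14), (19,10)}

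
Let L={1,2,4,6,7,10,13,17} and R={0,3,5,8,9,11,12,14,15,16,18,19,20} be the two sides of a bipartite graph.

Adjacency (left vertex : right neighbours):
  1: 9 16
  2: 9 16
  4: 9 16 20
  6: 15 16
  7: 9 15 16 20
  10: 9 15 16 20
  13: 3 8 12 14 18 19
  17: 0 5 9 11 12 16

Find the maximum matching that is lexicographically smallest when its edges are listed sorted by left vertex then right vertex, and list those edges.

|M| = 6 (so the lex-smallest maximum matching has 6 edges)
process left vertices in ascending order; for each, take the smallest-labelled available neighbour that still permits 6 edges overall, or leave it unmatched if none does
lex-smallest matching: {1-9, 2-16, 4-20, 6-15, 13-3, 17-0}

Lex-smallest maximum matching: {(1,9), (2,16), (4,20), (6,15), (13,3), (17,0)}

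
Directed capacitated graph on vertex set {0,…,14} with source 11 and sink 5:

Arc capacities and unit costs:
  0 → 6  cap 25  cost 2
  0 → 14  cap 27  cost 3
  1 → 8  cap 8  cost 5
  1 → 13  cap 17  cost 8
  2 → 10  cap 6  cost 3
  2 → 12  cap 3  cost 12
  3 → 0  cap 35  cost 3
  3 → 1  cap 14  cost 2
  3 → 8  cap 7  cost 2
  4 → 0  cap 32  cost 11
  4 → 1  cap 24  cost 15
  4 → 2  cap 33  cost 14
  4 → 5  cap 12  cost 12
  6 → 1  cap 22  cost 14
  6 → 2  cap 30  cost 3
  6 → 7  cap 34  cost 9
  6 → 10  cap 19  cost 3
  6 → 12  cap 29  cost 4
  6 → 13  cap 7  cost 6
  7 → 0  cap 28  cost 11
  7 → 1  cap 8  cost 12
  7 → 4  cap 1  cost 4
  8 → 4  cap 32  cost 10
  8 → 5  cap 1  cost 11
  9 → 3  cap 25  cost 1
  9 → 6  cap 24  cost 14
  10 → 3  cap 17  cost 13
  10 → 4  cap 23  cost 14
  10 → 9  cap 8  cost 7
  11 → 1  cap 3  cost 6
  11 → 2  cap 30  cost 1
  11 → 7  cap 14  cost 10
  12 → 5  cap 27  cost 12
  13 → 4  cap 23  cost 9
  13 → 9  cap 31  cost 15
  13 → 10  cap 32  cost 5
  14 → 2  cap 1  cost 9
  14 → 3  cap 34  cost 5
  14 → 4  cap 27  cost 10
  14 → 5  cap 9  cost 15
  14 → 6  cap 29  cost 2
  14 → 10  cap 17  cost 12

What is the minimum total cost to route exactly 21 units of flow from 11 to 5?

Minimum cost for 21 units: 681

shortest-cost path #1: 11→1→8→5 push 1 @ unit cost 22 (adds 22)
shortest-cost path #2: 11→2→12→5 push 3 @ unit cost 25 (adds 75)
shortest-cost path #3: 11→7→4→5 push 1 @ unit cost 26 (adds 26)
shortest-cost path #4: 11→2→10→4→5 push 6 @ unit cost 30 (adds 180)
shortest-cost path #5: 11→1→8→4→5 push 2 @ unit cost 33 (adds 66)
shortest-cost path #6: 11→7→0→6→12→5 push 8 @ unit cost 39 (adds 312)
total cost = 681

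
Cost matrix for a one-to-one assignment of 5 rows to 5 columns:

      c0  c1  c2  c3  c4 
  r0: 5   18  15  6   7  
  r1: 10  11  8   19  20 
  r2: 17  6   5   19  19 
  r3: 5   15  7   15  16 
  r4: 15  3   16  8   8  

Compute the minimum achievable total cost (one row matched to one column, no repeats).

Minimum assignment cost: 33

optimal assignment: row0→col3 (cost 6), row1→col2 (cost 8), row2→col1 (cost 6), row3→col0 (cost 5), row4→col4 (cost 8)
total = 6 + 8 + 6 + 5 + 8 = 33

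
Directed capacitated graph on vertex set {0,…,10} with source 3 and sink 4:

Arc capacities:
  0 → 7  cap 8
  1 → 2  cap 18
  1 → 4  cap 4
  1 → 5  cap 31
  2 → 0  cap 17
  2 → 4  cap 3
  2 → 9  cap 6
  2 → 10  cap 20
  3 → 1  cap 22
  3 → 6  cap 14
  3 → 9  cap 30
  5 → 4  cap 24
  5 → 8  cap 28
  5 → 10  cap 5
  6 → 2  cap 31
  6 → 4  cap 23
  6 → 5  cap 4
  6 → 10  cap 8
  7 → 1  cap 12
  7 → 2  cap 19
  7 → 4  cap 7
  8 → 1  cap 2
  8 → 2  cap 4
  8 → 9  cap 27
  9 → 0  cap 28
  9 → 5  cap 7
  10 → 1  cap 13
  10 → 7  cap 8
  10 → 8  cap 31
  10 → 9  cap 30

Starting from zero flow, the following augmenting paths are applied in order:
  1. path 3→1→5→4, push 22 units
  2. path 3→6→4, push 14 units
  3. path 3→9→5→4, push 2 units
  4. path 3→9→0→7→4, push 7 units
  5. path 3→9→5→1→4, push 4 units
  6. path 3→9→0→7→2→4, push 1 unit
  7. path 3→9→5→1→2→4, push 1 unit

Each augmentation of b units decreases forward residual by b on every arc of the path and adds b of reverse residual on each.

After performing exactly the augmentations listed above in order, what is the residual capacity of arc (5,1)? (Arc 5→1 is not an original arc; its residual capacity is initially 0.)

after path 1 (3→1→5→4, push 22): res(5,1)=22
after path 2 (3→6→4, push 14): res(5,1)=22
after path 3 (3→9→5→4, push 2): res(5,1)=22
after path 4 (3→9→0→7→4, push 7): res(5,1)=22
after path 5 (3→9→5→1→4, push 4): res(5,1)=18
after path 6 (3→9→0→7→2→4, push 1): res(5,1)=18
after path 7 (3→9→5→1→2→4, push 1): res(5,1)=17

Residual capacity of (5,1): 17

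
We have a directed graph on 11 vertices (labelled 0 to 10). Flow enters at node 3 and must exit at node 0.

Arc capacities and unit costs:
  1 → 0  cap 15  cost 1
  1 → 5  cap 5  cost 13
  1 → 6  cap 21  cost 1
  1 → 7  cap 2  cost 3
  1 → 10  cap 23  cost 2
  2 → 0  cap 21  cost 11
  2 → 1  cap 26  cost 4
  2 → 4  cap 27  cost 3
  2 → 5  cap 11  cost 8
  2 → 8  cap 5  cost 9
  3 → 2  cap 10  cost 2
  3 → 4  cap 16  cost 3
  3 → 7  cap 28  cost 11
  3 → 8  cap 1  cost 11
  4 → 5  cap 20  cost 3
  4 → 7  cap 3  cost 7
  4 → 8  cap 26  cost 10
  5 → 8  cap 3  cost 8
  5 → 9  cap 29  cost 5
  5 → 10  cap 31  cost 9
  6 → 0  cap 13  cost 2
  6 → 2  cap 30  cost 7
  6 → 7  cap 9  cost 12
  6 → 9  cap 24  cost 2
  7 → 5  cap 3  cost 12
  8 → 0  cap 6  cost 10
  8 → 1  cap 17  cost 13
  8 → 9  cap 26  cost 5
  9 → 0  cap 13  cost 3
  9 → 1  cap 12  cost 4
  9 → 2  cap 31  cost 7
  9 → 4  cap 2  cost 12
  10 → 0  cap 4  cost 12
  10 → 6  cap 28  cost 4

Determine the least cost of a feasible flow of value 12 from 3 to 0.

shortest-cost path #1: 3→2→1→0 push 10 @ unit cost 7 (adds 70)
shortest-cost path #2: 3→4→5→9→0 push 2 @ unit cost 14 (adds 28)
total cost = 98

Minimum cost for 12 units: 98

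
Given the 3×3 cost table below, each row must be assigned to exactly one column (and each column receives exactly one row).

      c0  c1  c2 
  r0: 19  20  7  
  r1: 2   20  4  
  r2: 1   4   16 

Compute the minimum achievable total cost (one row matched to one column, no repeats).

optimal assignment: row0→col2 (cost 7), row1→col0 (cost 2), row2→col1 (cost 4)
total = 7 + 2 + 4 = 13

Minimum assignment cost: 13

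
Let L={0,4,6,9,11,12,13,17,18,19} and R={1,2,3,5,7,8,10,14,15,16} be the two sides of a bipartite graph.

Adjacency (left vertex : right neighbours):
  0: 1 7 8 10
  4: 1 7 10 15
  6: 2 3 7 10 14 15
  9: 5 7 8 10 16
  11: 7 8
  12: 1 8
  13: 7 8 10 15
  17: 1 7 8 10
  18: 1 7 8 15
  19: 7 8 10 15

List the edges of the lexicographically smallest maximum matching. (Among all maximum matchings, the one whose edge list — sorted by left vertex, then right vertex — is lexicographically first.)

Lex-smallest maximum matching: {(0,1), (4,7), (6,2), (9,5), (11,8), (13,10), (18,15)}

|M| = 7 (so the lex-smallest maximum matching has 7 edges)
process left vertices in ascending order; for each, take the smallest-labelled available neighbour that still permits 7 edges overall, or leave it unmatched if none does
lex-smallest matching: {0-1, 4-7, 6-2, 9-5, 11-8, 13-10, 18-15}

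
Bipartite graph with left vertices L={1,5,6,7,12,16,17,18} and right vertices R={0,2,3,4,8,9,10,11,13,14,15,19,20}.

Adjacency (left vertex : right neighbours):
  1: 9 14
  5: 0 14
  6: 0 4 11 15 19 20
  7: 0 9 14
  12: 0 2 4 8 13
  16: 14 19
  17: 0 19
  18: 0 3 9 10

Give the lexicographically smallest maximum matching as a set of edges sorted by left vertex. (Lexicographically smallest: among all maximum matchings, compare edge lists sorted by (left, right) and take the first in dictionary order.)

Lex-smallest maximum matching: {(1,9), (5,0), (6,4), (7,14), (12,2), (16,19), (18,3)}

|M| = 7 (so the lex-smallest maximum matching has 7 edges)
process left vertices in ascending order; for each, take the smallest-labelled available neighbour that still permits 7 edges overall, or leave it unmatched if none does
lex-smallest matching: {1-9, 5-0, 6-4, 7-14, 12-2, 16-19, 18-3}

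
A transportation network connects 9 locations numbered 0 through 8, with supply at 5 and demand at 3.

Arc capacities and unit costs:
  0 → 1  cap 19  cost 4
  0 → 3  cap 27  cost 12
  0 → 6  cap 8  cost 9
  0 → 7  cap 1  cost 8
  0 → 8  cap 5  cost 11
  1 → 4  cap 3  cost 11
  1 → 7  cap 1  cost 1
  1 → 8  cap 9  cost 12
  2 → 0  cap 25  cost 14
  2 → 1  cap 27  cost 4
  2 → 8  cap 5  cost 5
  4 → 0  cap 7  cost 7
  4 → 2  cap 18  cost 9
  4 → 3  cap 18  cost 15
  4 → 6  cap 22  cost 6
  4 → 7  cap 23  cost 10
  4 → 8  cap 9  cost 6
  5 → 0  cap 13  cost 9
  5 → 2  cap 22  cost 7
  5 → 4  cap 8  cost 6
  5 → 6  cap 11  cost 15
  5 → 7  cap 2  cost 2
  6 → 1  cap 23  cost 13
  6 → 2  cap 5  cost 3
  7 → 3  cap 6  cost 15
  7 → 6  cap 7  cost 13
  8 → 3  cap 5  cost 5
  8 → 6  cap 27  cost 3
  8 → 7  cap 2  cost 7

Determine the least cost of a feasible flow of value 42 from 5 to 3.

Minimum cost for 42 units: 1016

shortest-cost path #1: 5→7→3 push 2 @ unit cost 17 (adds 34)
shortest-cost path #2: 5→2→8→3 push 5 @ unit cost 17 (adds 85)
shortest-cost path #3: 5→0→3 push 13 @ unit cost 21 (adds 273)
shortest-cost path #4: 5→4→3 push 8 @ unit cost 21 (adds 168)
shortest-cost path #5: 5→2→1→7→3 push 1 @ unit cost 27 (adds 27)
shortest-cost path #6: 5→2→0→3 push 13 @ unit cost 33 (adds 429)
total cost = 1016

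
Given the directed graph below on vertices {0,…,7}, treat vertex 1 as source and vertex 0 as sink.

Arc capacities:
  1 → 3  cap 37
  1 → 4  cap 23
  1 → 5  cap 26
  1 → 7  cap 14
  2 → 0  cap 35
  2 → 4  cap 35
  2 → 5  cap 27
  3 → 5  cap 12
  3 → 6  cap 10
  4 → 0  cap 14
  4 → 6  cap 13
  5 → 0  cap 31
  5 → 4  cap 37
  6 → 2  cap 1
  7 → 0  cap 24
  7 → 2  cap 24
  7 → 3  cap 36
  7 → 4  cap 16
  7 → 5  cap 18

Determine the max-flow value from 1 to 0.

augment #1: 1→4→0 bottleneck 14, total now 14
augment #2: 1→5→0 bottleneck 26, total now 40
augment #3: 1→7→0 bottleneck 14, total now 54
augment #4: 1→3→5→0 bottleneck 5, total now 59
augment #5: 1→3→6→2→0 bottleneck 1, total now 60

Maximum flow value: 60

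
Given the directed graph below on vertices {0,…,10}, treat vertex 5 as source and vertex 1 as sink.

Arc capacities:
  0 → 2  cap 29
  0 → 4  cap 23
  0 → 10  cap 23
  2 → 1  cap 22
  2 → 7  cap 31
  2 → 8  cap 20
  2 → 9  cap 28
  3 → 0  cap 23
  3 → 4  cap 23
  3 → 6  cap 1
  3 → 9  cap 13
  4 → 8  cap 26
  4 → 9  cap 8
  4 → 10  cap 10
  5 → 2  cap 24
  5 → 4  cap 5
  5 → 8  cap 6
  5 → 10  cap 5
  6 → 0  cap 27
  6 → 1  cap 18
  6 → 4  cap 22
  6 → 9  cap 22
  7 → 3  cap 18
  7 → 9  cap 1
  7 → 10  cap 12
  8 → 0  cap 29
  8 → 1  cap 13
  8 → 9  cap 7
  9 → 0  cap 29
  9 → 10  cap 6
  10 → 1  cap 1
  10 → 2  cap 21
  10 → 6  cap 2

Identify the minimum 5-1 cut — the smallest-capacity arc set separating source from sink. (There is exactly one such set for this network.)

augment #1: 5→2→1 push 22
augment #2: 5→8→1 push 6
augment #3: 5→10→1 push 1
augment #4: 5→2→8→1 push 2
augment #5: 5→4→8→1 push 5
augment #6: 5→10→6→1 push 2
augment #7: 5→10→2→7→3→6→1 push 1
max flow = 39; residual-reachable set from 5 gives S-side
cut edges (S→T): {(2,1), (3,6), (8,1), (10,1), (10,6)} total cap 39

Min-cut arcs: {(2,1), (3,6), (8,1), (10,1), (10,6)} (total capacity 39)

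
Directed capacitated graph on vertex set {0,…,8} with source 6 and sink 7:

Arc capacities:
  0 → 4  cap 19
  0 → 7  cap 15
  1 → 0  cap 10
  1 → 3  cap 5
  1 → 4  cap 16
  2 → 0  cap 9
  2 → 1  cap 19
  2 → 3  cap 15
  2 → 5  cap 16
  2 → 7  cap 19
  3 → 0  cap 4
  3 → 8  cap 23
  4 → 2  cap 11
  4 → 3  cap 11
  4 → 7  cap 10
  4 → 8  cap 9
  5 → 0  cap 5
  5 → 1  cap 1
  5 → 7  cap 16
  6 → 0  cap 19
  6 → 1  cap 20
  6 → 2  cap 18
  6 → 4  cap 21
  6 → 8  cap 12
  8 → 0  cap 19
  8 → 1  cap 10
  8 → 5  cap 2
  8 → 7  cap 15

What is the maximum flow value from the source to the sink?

augment #1: 6→0→7 bottleneck 15, total now 15
augment #2: 6→2→7 bottleneck 18, total now 33
augment #3: 6→4→7 bottleneck 10, total now 43
augment #4: 6→8→7 bottleneck 12, total now 55
augment #5: 6→4→2→7 bottleneck 1, total now 56
augment #6: 6→4→8→7 bottleneck 3, total now 59
augment #7: 6→4→2→5→7 bottleneck 7, total now 66
augment #8: 6→0→4→2→5→7 bottleneck 3, total now 69
augment #9: 6→0→4→8→5→7 bottleneck 1, total now 70
augment #10: 6→1→3→8→5→7 bottleneck 1, total now 71

Maximum flow value: 71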